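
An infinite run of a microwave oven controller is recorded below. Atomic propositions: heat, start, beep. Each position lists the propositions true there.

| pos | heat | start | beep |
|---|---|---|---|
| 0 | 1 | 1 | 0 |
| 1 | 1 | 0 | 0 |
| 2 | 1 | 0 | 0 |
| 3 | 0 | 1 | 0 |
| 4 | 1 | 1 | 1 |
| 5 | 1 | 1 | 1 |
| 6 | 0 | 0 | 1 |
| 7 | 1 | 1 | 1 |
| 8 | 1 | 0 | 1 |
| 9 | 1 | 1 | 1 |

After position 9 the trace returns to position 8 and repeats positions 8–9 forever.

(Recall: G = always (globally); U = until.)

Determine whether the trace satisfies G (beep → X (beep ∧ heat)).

Does not hold

beep → X (beep ∧ heat) must hold at every position from 0 onward. It fails at position 5, so G (beep → X (beep ∧ heat)) is false.
Positions where beep holds: 4, 5, 6, 7, 8, 9.
Check X (beep ∧ heat) at each: 4→ok, 5→fails, 6→ok, 7→ok, 8→ok, 9→ok.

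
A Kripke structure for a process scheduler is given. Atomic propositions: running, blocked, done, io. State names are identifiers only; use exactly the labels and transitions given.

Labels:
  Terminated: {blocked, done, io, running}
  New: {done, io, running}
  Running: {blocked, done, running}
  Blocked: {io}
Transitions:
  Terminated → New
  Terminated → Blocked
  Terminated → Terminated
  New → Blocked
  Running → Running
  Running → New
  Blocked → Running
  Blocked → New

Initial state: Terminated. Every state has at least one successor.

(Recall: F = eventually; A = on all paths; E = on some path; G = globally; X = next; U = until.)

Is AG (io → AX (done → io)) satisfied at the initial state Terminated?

States satisfying io → AX (done → io): {Terminated, New, Running}.
States satisfying AG (io → AX (done → io)): ∅.
Blocked is reachable from Terminated and violates io → AX (done → io), so AG fails at Terminated.
Terminated ∉ Sat(AG (io → AX (done → io))).

Violated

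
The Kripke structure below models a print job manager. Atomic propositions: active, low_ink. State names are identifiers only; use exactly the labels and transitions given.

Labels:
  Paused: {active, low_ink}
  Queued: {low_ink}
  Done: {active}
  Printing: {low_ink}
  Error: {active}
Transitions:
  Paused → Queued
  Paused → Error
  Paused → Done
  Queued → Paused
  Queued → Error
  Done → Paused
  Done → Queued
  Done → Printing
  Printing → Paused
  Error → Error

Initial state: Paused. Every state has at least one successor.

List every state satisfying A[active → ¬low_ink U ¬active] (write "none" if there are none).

States satisfying active → ¬low_ink: {Queued, Done, Printing, Error}.
States satisfying ¬active: {Queued, Printing}.
States satisfying A[active → ¬low_ink U ¬active]: {Queued, Printing}.

{Queued, Printing}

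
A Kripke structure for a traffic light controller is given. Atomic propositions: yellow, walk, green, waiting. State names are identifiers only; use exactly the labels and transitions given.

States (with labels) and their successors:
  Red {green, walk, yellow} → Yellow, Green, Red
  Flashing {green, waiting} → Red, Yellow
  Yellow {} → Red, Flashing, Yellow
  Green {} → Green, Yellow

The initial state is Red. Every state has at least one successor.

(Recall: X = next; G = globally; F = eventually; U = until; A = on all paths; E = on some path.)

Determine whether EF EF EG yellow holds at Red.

States satisfying EF EG yellow: {Red, Flashing, Yellow, Green}.
States satisfying EF EF EG yellow: {Red, Flashing, Yellow, Green}.
Some path from Red reaches a state where EF EG yellow holds.
Red ∈ Sat(EF EF EG yellow).

Holds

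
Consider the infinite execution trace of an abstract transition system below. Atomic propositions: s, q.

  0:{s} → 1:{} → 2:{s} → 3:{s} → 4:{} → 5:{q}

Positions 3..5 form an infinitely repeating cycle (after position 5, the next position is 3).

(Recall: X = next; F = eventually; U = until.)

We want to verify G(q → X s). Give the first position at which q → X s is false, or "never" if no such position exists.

never

q → X s holds at every position 0..5, and those are all the positions the trace ever visits, so the invariant G(q → X s) is never violated.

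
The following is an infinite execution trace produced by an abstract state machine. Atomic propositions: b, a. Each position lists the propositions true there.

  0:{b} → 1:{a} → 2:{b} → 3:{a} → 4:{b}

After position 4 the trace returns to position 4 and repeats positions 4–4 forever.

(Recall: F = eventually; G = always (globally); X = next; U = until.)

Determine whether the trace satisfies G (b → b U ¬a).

b → b U ¬a holds at every position 0..4, and those are all positions ever visited, so G (b → b U ¬a) holds.
Positions where b holds: 0, 2, 4.
Check b U ¬a at each: 0→ok, 2→ok, 4→ok.

Satisfied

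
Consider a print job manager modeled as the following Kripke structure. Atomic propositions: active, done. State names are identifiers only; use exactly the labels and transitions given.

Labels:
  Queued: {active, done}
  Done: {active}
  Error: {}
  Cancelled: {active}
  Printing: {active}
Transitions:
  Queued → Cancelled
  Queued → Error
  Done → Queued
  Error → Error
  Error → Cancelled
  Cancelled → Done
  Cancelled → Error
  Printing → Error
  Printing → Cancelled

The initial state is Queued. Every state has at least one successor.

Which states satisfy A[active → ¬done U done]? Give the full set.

States satisfying active → ¬done: {Done, Error, Cancelled, Printing}.
States satisfying done: {Queued}.
States satisfying A[active → ¬done U done]: {Queued, Done}.

{Queued, Done}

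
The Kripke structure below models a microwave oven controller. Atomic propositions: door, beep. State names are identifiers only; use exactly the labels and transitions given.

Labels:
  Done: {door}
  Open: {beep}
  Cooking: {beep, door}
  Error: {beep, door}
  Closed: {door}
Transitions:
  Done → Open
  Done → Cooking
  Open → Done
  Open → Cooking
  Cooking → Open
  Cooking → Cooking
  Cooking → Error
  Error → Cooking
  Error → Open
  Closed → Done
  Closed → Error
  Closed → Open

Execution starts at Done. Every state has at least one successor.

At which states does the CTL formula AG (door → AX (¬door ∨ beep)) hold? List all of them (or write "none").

{Done, Open, Cooking, Error}

States satisfying door → AX (¬door ∨ beep): {Done, Open, Cooking, Error}.
States satisfying AG (door → AX (¬door ∨ beep)): {Done, Open, Cooking, Error}.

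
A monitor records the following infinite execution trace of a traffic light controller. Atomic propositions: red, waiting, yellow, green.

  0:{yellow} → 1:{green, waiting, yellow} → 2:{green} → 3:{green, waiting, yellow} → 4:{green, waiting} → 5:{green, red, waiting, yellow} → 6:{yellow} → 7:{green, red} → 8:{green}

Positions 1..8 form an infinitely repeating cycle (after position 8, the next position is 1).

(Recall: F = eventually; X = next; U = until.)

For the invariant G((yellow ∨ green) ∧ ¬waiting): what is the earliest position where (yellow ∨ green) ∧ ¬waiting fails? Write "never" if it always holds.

Check (yellow ∨ green) ∧ ¬waiting at each position in order: 0 ✓.
At position 1 the labels are {green, waiting, yellow}, so (yellow ∨ green) ∧ ¬waiting is false there. This is the first violation.

1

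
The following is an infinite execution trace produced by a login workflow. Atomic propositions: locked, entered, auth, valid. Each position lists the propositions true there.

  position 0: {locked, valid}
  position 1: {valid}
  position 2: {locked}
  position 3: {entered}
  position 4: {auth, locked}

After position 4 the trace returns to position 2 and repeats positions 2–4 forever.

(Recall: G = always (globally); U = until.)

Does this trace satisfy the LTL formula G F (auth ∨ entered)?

F (auth ∨ entered) holds at every position 0..4, and those are all positions ever visited, so G F (auth ∨ entered) holds.

Yes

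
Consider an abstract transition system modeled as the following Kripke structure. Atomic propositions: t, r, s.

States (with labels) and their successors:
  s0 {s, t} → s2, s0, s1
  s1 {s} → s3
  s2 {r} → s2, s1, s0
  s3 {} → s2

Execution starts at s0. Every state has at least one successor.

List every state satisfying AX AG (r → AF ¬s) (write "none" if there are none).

States satisfying AG (r → AF ¬s): {s0, s1, s2, s3}.
States satisfying AX AG (r → AF ¬s): {s0, s1, s2, s3}.

{s0, s1, s2, s3}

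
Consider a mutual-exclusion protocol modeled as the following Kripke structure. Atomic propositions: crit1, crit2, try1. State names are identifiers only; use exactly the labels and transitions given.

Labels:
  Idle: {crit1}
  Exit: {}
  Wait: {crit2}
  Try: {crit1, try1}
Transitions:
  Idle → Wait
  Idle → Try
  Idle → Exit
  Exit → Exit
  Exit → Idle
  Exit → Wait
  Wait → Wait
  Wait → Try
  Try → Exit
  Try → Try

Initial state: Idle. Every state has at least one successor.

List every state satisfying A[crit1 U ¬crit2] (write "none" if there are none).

States satisfying crit1: {Idle, Try}.
States satisfying ¬crit2: {Idle, Exit, Try}.
States satisfying A[crit1 U ¬crit2]: {Idle, Exit, Try}.

{Idle, Exit, Try}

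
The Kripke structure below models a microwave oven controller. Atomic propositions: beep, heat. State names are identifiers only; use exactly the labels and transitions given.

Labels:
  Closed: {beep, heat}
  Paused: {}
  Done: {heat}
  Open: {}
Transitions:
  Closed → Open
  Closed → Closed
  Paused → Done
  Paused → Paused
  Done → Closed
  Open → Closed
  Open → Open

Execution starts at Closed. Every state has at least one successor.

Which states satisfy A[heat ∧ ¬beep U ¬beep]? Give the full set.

{Paused, Done, Open}

States satisfying heat ∧ ¬beep: {Done}.
States satisfying ¬beep: {Paused, Done, Open}.
States satisfying A[heat ∧ ¬beep U ¬beep]: {Paused, Done, Open}.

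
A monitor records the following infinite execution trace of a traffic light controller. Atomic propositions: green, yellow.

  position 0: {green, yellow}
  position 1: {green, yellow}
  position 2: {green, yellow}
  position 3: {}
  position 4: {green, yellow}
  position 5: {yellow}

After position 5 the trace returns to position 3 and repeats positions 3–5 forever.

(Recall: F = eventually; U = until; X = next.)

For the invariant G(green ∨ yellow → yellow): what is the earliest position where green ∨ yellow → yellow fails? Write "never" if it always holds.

never

green ∨ yellow → yellow holds at every position 0..5, and those are all the positions the trace ever visits, so the invariant G(green ∨ yellow → yellow) is never violated.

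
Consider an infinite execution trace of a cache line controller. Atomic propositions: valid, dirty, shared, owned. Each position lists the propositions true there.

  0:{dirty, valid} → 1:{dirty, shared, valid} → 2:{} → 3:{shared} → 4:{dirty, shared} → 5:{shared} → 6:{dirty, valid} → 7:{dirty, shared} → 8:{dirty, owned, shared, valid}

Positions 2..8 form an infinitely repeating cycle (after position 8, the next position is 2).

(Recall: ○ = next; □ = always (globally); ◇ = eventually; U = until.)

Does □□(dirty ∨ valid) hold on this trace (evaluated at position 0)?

□(dirty ∨ valid) must hold at every position from 0 onward. It fails at position 0, so □□(dirty ∨ valid) is false.

Does not hold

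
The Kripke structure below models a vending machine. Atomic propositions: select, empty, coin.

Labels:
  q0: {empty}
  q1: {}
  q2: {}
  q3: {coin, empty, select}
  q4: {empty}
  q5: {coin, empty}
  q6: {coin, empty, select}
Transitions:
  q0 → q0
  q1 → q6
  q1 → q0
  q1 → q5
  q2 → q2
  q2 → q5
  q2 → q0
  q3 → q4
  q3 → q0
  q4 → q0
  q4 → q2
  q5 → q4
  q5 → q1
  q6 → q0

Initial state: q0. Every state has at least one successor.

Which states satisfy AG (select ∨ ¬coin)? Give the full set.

States satisfying select ∨ ¬coin: {q0, q1, q2, q3, q4, q6}.
States satisfying AG (select ∨ ¬coin): {q0, q6}.

{q0, q6}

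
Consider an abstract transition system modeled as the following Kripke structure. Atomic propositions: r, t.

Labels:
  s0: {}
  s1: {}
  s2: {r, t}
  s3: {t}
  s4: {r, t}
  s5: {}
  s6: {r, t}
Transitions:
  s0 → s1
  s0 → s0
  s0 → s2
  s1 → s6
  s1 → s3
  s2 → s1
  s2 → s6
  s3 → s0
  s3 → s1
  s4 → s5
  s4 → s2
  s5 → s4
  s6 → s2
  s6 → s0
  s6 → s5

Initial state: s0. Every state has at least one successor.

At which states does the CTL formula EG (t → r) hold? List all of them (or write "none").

{s0, s1, s2, s4, s5, s6}

States satisfying t → r: {s0, s1, s2, s4, s5, s6}.
States satisfying EG (t → r): {s0, s1, s2, s4, s5, s6}.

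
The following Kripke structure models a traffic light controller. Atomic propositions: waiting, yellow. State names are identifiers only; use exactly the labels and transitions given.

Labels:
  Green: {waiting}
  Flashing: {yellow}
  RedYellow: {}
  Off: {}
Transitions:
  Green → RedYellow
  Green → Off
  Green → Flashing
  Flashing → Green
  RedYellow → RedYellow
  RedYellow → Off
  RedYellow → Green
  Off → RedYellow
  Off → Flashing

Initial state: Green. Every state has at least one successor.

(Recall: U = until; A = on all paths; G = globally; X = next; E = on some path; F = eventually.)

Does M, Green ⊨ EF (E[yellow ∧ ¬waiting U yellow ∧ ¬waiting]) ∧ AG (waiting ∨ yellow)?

Violated

States satisfying E[yellow ∧ ¬waiting U yellow ∧ ¬waiting]: {Flashing}.
States satisfying EF (E[yellow ∧ ¬waiting U yellow ∧ ¬waiting]): {Green, Flashing, RedYellow, Off}.
States satisfying waiting ∨ yellow: {Green, Flashing}.
States satisfying AG (waiting ∨ yellow): ∅.
States satisfying EF (E[yellow ∧ ¬waiting U yellow ∧ ¬waiting]) ∧ AG (waiting ∨ yellow): ∅.
Green ∉ Sat(EF (E[yellow ∧ ¬waiting U yellow ∧ ¬waiting]) ∧ AG (waiting ∨ yellow)).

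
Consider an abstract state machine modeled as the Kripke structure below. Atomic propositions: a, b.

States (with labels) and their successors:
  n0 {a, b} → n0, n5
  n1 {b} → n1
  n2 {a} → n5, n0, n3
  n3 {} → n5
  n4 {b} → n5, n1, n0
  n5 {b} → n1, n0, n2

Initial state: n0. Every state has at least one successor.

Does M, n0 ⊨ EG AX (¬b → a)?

Holds

States satisfying AX (¬b → a): {n0, n1, n3, n4, n5}.
States satisfying EG AX (¬b → a): {n0, n1, n3, n4, n5}.
n0 ∈ Sat(EG AX (¬b → a)).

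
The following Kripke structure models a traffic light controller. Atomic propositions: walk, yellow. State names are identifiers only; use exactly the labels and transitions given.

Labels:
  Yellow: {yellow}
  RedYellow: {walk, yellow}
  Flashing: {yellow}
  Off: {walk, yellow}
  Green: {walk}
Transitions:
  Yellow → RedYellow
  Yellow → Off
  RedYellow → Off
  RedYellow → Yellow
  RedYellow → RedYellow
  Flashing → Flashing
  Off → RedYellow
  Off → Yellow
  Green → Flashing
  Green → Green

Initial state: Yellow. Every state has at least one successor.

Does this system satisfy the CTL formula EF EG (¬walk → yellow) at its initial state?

Satisfied

States satisfying EG (¬walk → yellow): {Yellow, RedYellow, Flashing, Off, Green}.
States satisfying EF EG (¬walk → yellow): {Yellow, RedYellow, Flashing, Off, Green}.
Some path from Yellow reaches a state where EG (¬walk → yellow) holds.
Yellow ∈ Sat(EF EG (¬walk → yellow)).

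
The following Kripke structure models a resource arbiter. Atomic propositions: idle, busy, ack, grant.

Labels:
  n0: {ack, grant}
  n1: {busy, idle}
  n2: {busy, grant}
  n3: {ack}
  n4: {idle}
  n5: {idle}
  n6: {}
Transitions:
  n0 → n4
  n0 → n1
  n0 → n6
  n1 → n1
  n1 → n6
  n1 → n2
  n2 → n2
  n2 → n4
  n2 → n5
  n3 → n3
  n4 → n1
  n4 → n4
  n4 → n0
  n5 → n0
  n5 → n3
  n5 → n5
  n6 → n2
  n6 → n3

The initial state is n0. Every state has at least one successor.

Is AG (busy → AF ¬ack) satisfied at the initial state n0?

Satisfied

States satisfying busy → AF ¬ack: {n0, n1, n2, n3, n4, n5, n6}.
States satisfying AG (busy → AF ¬ack): {n0, n1, n2, n3, n4, n5, n6}.
Every state reachable from n0 satisfies busy → AF ¬ack.
n0 ∈ Sat(AG (busy → AF ¬ack)).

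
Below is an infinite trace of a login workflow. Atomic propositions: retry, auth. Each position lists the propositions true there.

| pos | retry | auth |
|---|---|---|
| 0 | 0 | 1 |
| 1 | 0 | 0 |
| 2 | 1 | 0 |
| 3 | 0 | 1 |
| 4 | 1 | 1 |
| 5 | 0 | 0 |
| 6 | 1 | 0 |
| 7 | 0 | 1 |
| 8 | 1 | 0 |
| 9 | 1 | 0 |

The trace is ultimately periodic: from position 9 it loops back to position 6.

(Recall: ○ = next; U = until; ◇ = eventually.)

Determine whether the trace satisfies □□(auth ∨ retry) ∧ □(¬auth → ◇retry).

Violated

□(auth ∨ retry) must hold at every position from 0 onward. It fails at position 0, so □□(auth ∨ retry) is false.
¬auth → ◇retry holds at every position 0..9, and those are all positions ever visited, so □(¬auth → ◇retry) holds.
Positions where ¬auth holds: 1, 2, 5, 6, 8, 9.
Check ◇retry at each: 1→ok, 2→ok, 5→ok, 6→ok, 8→ok, 9→ok.
At position 0: □□(auth ∨ retry) is false; □(¬auth → ◇retry) is true; so □□(auth ∨ retry) ∧ □(¬auth → ◇retry) is false.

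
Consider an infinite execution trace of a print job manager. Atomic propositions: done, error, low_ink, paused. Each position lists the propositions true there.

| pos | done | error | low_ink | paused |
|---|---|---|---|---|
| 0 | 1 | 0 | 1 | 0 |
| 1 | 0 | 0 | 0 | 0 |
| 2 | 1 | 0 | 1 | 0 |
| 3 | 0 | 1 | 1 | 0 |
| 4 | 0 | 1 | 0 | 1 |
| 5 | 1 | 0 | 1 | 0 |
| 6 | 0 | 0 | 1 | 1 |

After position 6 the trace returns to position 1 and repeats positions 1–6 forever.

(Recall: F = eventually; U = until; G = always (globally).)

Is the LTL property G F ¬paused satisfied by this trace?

F ¬paused holds at every position 0..6, and those are all positions ever visited, so G F ¬paused holds.

Yes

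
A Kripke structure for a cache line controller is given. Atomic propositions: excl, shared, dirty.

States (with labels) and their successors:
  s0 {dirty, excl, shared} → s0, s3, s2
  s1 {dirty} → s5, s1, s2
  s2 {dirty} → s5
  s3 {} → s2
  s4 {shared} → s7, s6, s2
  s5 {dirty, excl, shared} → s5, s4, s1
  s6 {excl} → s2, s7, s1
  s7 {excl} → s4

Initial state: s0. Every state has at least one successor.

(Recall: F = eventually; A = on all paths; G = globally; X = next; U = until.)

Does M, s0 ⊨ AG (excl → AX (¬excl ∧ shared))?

States satisfying excl → AX (¬excl ∧ shared): {s1, s2, s3, s4, s7}.
States satisfying AG (excl → AX (¬excl ∧ shared)): ∅.
s0 is reachable from s0 and violates excl → AX (¬excl ∧ shared), so AG fails at s0.
s0 ∉ Sat(AG (excl → AX (¬excl ∧ shared))).

No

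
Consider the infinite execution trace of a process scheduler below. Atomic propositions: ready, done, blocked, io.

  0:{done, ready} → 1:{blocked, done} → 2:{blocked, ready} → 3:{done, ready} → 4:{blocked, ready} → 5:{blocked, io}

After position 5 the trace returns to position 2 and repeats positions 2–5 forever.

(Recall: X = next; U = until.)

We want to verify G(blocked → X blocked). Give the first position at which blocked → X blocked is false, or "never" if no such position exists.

Check blocked → X blocked at each position in order: 0 ✓, 1 ✓.
At position 2 the labels are {blocked, ready} and the next position 3 has {done, ready}, so blocked → X blocked is false there. This is the first violation.

2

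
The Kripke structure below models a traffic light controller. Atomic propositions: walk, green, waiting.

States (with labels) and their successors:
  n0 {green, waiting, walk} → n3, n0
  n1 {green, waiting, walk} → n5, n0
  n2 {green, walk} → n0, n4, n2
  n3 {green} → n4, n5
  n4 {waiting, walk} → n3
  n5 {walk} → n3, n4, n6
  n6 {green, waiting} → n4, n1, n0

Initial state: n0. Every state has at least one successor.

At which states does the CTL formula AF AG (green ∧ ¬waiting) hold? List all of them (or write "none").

none

States satisfying AG (green ∧ ¬waiting): ∅.
States satisfying AF AG (green ∧ ¬waiting): ∅.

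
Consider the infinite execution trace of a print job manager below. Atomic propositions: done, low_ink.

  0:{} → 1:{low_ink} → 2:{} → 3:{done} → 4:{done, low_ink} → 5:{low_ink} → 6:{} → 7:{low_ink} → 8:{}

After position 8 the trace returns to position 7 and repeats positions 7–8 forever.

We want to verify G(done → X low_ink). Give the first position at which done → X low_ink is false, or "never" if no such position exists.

never

done → X low_ink holds at every position 0..8, and those are all the positions the trace ever visits, so the invariant G(done → X low_ink) is never violated.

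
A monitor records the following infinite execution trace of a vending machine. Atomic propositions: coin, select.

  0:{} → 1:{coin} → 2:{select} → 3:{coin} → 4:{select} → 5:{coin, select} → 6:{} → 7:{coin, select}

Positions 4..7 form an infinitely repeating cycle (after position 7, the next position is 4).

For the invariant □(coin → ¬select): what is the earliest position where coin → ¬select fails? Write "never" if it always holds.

5

Check coin → ¬select at each position in order: 0 ✓, 1 ✓, 2 ✓, 3 ✓, 4 ✓.
At position 5 the labels are {coin, select}, so coin → ¬select is false there. This is the first violation.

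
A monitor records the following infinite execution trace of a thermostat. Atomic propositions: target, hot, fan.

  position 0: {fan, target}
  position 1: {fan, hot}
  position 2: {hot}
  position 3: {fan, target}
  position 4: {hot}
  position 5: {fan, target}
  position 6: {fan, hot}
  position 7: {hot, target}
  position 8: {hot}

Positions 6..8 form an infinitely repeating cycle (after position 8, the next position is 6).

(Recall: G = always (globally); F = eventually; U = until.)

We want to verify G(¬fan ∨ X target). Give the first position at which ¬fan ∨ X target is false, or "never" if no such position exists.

At position 0 the labels are {fan, target} and the next position 1 has {fan, hot}, so ¬fan ∨ X target is false there. This is the first violation.

0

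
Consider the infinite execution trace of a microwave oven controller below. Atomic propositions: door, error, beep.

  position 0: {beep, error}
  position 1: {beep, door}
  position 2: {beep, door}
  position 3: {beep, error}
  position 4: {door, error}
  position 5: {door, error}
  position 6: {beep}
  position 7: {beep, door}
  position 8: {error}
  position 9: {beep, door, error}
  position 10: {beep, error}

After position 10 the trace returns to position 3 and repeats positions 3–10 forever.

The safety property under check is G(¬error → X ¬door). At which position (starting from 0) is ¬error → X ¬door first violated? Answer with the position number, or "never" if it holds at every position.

Check ¬error → X ¬door at each position in order: 0 ✓.
At position 1 the labels are {beep, door} and the next position 2 has {beep, door}, so ¬error → X ¬door is false there. This is the first violation.

1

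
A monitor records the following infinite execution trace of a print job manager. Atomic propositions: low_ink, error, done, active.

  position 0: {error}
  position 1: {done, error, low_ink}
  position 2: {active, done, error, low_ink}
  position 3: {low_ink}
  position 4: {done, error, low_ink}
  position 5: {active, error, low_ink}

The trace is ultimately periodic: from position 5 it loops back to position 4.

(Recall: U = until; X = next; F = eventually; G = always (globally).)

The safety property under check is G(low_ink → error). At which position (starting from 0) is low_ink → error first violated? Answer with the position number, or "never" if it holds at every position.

3

Check low_ink → error at each position in order: 0 ✓, 1 ✓, 2 ✓.
At position 3 the labels are {low_ink}, so low_ink → error is false there. This is the first violation.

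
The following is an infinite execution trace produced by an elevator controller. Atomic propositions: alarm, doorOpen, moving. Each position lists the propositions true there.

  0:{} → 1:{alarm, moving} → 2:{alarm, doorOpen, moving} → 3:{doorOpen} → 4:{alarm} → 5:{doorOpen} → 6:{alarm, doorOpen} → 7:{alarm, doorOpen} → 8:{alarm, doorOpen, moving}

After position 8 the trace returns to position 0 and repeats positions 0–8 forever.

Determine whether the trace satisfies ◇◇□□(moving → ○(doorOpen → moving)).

Violated

◇□□(moving → ○(doorOpen → moving)) is false at every position 0..8, so it never becomes true and ◇◇□□(moving → ○(doorOpen → moving)) fails.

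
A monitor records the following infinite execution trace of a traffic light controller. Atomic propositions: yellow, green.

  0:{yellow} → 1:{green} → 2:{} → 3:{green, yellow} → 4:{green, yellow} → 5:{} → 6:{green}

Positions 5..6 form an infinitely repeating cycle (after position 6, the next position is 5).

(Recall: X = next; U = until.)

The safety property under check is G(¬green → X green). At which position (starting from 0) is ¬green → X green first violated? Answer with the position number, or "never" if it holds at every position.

never

¬green → X green holds at every position 0..6, and those are all the positions the trace ever visits, so the invariant G(¬green → X green) is never violated.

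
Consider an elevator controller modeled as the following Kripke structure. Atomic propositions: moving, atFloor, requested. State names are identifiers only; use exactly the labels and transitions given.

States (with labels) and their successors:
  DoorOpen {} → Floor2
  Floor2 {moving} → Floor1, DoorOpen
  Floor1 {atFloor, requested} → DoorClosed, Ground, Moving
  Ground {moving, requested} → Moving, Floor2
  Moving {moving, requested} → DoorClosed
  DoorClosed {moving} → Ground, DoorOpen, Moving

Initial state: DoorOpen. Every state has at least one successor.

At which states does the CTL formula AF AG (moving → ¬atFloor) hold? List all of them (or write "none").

{DoorOpen, Floor2, Floor1, Ground, Moving, DoorClosed}

States satisfying AG (moving → ¬atFloor): {DoorOpen, Floor2, Floor1, Ground, Moving, DoorClosed}.
States satisfying AF AG (moving → ¬atFloor): {DoorOpen, Floor2, Floor1, Ground, Moving, DoorClosed}.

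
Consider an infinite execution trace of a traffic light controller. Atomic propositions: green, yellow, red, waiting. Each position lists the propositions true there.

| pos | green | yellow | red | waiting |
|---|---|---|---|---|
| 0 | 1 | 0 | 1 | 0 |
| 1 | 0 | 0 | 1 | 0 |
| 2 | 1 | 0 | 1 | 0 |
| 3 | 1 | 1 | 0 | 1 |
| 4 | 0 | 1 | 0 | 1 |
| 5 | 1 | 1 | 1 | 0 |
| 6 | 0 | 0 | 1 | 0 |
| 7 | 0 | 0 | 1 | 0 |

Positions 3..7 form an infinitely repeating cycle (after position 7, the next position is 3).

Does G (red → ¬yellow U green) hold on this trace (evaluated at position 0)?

red → ¬yellow U green holds at every position 0..7, and those are all positions ever visited, so G (red → ¬yellow U green) holds.
Positions where red holds: 0, 1, 2, 5, 6, 7.
Check ¬yellow U green at each: 0→ok, 1→ok, 2→ok, 5→ok, 6→ok, 7→ok.

Satisfied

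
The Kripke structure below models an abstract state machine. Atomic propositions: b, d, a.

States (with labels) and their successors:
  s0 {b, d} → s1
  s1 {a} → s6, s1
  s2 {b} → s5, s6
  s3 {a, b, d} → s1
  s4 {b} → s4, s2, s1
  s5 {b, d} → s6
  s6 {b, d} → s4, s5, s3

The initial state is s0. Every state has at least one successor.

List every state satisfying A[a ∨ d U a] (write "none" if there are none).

States satisfying a ∨ d: {s0, s1, s3, s5, s6}.
States satisfying a: {s1, s3}.
States satisfying A[a ∨ d U a]: {s0, s1, s3}.

{s0, s1, s3}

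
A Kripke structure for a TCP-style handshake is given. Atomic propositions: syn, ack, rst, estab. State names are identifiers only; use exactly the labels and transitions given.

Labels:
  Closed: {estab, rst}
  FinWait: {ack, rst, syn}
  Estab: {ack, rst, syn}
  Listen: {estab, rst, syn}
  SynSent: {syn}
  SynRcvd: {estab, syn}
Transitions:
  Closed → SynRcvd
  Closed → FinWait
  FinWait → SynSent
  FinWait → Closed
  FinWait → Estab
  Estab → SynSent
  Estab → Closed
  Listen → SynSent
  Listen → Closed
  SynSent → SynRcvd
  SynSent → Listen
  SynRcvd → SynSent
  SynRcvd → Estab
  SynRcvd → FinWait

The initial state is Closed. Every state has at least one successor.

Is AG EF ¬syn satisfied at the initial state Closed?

States satisfying EF ¬syn: {Closed, FinWait, Estab, Listen, SynSent, SynRcvd}.
States satisfying AG EF ¬syn: {Closed, FinWait, Estab, Listen, SynSent, SynRcvd}.
Every state reachable from Closed satisfies EF ¬syn.
Closed ∈ Sat(AG EF ¬syn).

Yes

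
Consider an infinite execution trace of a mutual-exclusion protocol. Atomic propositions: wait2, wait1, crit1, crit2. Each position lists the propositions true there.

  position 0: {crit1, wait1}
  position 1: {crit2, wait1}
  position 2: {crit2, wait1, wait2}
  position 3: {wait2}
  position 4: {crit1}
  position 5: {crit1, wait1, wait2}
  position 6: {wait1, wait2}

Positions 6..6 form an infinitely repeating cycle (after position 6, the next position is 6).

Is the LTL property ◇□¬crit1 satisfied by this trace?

Satisfied

□¬crit1 holds at position 6, which is reachable from 0, so ◇□¬crit1 holds.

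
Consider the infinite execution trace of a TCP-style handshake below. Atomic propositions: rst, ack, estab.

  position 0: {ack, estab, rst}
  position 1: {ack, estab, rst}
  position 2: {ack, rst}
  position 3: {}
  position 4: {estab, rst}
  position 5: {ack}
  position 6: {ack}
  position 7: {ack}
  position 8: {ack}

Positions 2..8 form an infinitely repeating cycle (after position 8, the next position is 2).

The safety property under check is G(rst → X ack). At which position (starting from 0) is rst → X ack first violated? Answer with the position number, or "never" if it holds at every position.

2

Check rst → X ack at each position in order: 0 ✓, 1 ✓.
At position 2 the labels are {ack, rst} and the next position 3 has {}, so rst → X ack is false there. This is the first violation.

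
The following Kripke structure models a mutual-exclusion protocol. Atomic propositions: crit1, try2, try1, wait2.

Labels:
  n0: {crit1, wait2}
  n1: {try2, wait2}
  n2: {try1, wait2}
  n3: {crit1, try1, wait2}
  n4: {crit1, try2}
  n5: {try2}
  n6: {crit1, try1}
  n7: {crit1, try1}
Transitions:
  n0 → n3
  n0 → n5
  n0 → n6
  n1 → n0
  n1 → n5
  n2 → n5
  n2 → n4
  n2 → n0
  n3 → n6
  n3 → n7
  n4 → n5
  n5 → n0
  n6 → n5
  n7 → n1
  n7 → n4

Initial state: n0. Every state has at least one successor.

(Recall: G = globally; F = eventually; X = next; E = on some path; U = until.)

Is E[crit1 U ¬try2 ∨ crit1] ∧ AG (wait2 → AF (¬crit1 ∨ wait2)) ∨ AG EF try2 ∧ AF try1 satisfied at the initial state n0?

Holds

States satisfying crit1: {n0, n3, n4, n6, n7}.
States satisfying ¬try2 ∨ crit1: {n0, n2, n3, n4, n6, n7}.
States satisfying E[crit1 U ¬try2 ∨ crit1]: {n0, n2, n3, n4, n6, n7}.
States satisfying wait2 → AF (¬crit1 ∨ wait2): {n0, n1, n2, n3, n4, n5, n6, n7}.
States satisfying AG (wait2 → AF (¬crit1 ∨ wait2)): {n0, n1, n2, n3, n4, n5, n6, n7}.
States satisfying EF try2: {n0, n1, n2, n3, n4, n5, n6, n7}.
States satisfying AG EF try2: {n0, n1, n2, n3, n4, n5, n6, n7}.
States satisfying try1: {n2, n3, n6, n7}.
States satisfying AF try1: {n2, n3, n6, n7}.
States satisfying AG EF try2 ∧ AF try1: {n2, n3, n6, n7}.
States satisfying E[crit1 U ¬try2 ∨ crit1] ∧ AG (wait2 → AF (¬crit1 ∨ wait2)) ∨ AG EF try2 ∧ AF try1: {n0, n2, n3, n4, n6, n7}.
n0 ∈ Sat(E[crit1 U ¬try2 ∨ crit1] ∧ AG (wait2 → AF (¬crit1 ∨ wait2)) ∨ AG EF try2 ∧ AF try1).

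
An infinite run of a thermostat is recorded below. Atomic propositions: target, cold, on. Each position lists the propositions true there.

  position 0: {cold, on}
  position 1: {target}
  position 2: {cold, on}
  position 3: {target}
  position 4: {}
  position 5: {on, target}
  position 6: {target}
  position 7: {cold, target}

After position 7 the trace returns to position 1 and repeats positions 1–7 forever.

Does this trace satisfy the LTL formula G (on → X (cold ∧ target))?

Violated

on → X (cold ∧ target) must hold at every position from 0 onward. It fails at position 0, so G (on → X (cold ∧ target)) is false.
Positions where on holds: 0, 2, 5.
Check X (cold ∧ target) at each: 0→fails, 2→fails, 5→fails.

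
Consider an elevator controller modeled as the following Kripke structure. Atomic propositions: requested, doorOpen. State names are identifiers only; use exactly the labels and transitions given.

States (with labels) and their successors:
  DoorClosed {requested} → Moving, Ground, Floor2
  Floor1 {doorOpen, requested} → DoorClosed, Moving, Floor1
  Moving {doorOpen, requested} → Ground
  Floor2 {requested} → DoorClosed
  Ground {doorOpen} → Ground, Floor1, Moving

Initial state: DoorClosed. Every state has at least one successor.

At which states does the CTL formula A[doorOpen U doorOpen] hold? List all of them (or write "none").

{Floor1, Moving, Ground}

States satisfying doorOpen: {Floor1, Moving, Ground}.
States satisfying A[doorOpen U doorOpen]: {Floor1, Moving, Ground}.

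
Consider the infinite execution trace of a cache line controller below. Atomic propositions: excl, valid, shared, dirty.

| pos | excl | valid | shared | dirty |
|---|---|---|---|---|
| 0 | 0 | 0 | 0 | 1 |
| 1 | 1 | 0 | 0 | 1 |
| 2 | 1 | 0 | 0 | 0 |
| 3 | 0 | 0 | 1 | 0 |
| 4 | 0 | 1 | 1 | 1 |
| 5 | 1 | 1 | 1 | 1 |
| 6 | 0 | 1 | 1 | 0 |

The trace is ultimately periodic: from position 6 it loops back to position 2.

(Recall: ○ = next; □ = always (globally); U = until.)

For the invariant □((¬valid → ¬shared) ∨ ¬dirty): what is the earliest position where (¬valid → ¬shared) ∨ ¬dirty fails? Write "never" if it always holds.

(¬valid → ¬shared) ∨ ¬dirty holds at every position 0..6, and those are all the positions the trace ever visits, so the invariant □((¬valid → ¬shared) ∨ ¬dirty) is never violated.

never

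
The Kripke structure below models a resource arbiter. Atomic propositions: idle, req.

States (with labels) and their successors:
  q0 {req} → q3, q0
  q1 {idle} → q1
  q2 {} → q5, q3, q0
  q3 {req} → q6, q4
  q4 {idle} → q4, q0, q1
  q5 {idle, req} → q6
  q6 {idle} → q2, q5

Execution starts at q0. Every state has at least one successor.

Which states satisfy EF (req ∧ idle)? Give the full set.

{q0, q2, q3, q4, q5, q6}

States satisfying req ∧ idle: {q5}.
States satisfying EF (req ∧ idle): {q0, q2, q3, q4, q5, q6}.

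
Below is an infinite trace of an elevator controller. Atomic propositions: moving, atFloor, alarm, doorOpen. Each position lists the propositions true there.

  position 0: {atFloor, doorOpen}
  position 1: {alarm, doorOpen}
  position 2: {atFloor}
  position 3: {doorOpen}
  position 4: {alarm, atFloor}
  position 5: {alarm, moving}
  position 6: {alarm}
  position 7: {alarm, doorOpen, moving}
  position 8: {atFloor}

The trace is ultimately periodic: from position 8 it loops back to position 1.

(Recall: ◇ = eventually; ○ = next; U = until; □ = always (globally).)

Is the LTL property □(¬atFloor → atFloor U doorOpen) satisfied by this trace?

Does not hold

¬atFloor → atFloor U doorOpen must hold at every position from 0 onward. It fails at position 5, so □(¬atFloor → atFloor U doorOpen) is false.
Positions where ¬atFloor holds: 1, 3, 5, 6, 7.
Check atFloor U doorOpen at each: 1→ok, 3→ok, 5→fails, 6→fails, 7→ok.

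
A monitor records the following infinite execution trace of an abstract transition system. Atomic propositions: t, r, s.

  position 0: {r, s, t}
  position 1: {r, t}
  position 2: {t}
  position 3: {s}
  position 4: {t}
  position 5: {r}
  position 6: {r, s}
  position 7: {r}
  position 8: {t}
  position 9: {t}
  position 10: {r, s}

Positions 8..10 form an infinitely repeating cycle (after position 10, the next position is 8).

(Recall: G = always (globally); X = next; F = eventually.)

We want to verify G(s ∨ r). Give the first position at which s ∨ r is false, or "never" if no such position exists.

2

Check s ∨ r at each position in order: 0 ✓, 1 ✓.
At position 2 the labels are {t}, so s ∨ r is false there. This is the first violation.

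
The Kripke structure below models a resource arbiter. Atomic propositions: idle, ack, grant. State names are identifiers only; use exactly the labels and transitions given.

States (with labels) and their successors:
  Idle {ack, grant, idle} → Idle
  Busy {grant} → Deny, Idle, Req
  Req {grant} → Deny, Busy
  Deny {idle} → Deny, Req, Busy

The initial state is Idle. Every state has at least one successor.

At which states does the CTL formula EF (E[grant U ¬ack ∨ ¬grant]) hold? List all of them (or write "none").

States satisfying E[grant U ¬ack ∨ ¬grant]: {Busy, Req, Deny}.
States satisfying EF (E[grant U ¬ack ∨ ¬grant]): {Busy, Req, Deny}.

{Busy, Req, Deny}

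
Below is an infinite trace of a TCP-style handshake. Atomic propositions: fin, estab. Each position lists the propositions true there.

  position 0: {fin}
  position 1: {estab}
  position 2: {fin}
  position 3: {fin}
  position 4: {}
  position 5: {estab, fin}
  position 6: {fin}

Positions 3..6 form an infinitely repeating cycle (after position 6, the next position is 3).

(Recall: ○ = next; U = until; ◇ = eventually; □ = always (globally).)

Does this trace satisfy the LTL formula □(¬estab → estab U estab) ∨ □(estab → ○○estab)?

¬estab → estab U estab must hold at every position from 0 onward. It fails at position 0, so □(¬estab → estab U estab) is false.
Positions where ¬estab holds: 0, 2, 3, 4, 6.
Check estab U estab at each: 0→fails, 2→fails, 3→fails, 4→fails, 6→fails.
estab → ○○estab must hold at every position from 0 onward. It fails at position 1, so □(estab → ○○estab) is false.
Positions where estab holds: 1, 5.
Check ○○estab at each: 1→fails, 5→fails.
At position 0: □(¬estab → estab U estab) is false; □(estab → ○○estab) is false; so □(¬estab → estab U estab) ∨ □(estab → ○○estab) is false.

Violated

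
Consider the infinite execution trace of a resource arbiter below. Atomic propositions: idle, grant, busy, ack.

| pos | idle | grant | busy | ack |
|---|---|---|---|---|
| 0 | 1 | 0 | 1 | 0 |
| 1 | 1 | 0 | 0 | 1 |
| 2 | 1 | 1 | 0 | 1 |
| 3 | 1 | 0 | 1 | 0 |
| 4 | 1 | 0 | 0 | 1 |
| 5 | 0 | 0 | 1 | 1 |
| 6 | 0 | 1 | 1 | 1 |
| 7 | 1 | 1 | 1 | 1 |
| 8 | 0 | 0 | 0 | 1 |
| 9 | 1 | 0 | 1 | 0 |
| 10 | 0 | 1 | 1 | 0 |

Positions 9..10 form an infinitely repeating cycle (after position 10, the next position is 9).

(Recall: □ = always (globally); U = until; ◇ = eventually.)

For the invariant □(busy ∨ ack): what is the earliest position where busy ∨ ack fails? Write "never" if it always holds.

never

busy ∨ ack holds at every position 0..10, and those are all the positions the trace ever visits, so the invariant □(busy ∨ ack) is never violated.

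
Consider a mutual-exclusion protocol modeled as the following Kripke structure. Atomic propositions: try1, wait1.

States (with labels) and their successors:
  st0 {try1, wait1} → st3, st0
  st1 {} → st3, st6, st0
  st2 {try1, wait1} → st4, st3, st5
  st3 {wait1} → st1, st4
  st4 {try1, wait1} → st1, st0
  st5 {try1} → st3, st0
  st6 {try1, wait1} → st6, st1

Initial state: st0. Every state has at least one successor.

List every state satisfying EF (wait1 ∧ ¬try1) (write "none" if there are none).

{st0, st1, st2, st3, st4, st5, st6}

States satisfying wait1 ∧ ¬try1: {st3}.
States satisfying EF (wait1 ∧ ¬try1): {st0, st1, st2, st3, st4, st5, st6}.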